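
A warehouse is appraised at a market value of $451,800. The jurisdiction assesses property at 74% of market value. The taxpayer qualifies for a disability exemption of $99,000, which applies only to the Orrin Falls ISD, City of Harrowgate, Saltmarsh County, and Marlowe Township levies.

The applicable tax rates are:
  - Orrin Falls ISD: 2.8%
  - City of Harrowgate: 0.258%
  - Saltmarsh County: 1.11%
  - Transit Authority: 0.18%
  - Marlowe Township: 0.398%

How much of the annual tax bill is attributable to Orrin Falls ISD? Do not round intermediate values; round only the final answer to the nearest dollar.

$6,589

Assessed value = $451,800 × 0.74 = $334,332
Orrin Falls ISD taxable value = $334,332 − $99,000 = $235,332
Orrin Falls ISD levy = $235,332 × 0.028 = $6,589.296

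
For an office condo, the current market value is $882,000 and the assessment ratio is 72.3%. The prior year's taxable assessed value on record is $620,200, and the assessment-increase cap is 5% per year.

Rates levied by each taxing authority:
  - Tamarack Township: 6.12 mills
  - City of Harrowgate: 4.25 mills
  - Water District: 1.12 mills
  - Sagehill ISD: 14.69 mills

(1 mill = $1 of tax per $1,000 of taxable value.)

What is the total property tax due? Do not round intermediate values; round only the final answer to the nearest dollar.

$16,695

Uncapped assessed value = $882,000 × 0.723 = $637,686
Cap limit = $620,200 × 1.05 = $651,210
Taxable assessed value = min($637,686, $651,210) = $637,686 (cap does not bind)
Tamarack Township: $637,686 × 0.00612 = $3,902.63832
City of Harrowgate: $637,686 × 0.00425 = $2,710.1655
Water District: $637,686 × 0.00112 = $714.20832
Sagehill ISD: $637,686 × 0.01469 = $9,367.60734
Total = $16,694.61948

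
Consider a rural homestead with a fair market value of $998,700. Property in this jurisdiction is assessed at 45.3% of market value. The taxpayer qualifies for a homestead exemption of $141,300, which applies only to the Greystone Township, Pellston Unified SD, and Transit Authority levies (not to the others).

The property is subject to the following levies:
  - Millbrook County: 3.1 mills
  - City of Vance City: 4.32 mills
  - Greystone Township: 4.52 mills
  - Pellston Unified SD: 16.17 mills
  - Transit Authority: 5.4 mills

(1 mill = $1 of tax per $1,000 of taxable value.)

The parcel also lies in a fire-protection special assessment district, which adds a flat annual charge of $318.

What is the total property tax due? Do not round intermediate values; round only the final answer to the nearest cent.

Assessed value = $998,700 × 0.453 = $452,411.1
Millbrook County: $452,411.1 × 0.0031 = $1,402.47441
City of Vance City: $452,411.1 × 0.00432 = $1,954.415952
Greystone Township: ($452,411.1 − $141,300) × 0.00452 = $311,111.1 × 0.00452 = $1,406.222172
Pellston Unified SD: ($452,411.1 − $141,300) × 0.01617 = $311,111.1 × 0.01617 = $5,030.666487
Transit Authority: ($452,411.1 − $141,300) × 0.0054 = $311,111.1 × 0.0054 = $1,679.99994
Levies subtotal = $11,473.778961
Total = $11,473.778961 + $318 = $11,791.778961

$11,791.78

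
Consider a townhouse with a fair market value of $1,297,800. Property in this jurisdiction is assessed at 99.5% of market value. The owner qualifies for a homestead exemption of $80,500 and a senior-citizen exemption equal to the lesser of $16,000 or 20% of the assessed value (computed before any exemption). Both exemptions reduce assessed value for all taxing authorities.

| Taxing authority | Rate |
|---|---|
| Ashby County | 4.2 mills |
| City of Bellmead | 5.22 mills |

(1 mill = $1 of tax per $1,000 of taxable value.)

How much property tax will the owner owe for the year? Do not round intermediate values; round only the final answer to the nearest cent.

$11,255.12

Assessed value = $1,297,800 × 0.995 = $1,291,311
Senior-citizen exemption = min($16,000, 20% × $1,291,311) = min($16,000, $258,262.2) = $16,000 (dollar cap binds)
Taxable value = $1,291,311 − $80,500 − $16,000 = $1,194,811
Ashby County: $1,194,811 × 0.0042 = $5,018.2062
City of Bellmead: $1,194,811 × 0.00522 = $6,236.91342
Total = $11,255.11962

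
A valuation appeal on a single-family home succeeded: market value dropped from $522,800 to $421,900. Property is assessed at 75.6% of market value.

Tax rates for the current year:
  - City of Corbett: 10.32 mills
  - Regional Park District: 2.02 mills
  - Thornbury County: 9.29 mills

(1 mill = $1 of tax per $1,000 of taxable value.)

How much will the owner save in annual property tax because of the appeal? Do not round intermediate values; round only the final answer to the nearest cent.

Old assessed value = $522,800 × 0.756 = $395,236.8
New assessed value = $421,900 × 0.756 = $318,956.4
Combined rate = 0.01032 + 0.00202 + 0.00929 = 0.02163
Old tax = $395,236.8 × 0.02163 = $8,548.971984
New tax = $318,956.4 × 0.02163 = $6,899.026932
Reduction = $8,548.971984 − $6,899.026932 = $1,649.945052

$1,649.95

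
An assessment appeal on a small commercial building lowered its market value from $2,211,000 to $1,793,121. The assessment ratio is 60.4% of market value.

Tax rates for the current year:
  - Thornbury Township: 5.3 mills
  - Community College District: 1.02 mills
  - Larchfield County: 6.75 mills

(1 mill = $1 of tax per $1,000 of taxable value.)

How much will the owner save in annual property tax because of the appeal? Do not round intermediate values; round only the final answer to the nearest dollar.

Old assessed value = $2,211,000 × 0.604 = $1,335,444
New assessed value = $1,793,121 × 0.604 = $1,083,045.084
Combined rate = 0.0053 + 0.00102 + 0.00675 = 0.01307
Old tax = $1,335,444 × 0.01307 = $17,454.25308
New tax = $1,083,045.084 × 0.01307 = $14,155.39924788
Reduction = $17,454.25308 − $14,155.39924788 = $3,298.85383212

$3,299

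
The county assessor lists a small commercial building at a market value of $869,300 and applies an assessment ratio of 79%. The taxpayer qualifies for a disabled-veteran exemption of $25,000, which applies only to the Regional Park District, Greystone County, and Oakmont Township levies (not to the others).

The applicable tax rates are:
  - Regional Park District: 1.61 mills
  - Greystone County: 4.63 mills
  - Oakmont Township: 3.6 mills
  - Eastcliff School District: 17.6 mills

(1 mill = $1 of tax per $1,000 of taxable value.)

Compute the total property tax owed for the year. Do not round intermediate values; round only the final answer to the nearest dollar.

$18,598

Assessed value = $869,300 × 0.79 = $686,747
Regional Park District: ($686,747 − $25,000) × 0.00161 = $661,747 × 0.00161 = $1,065.41267
Greystone County: ($686,747 − $25,000) × 0.00463 = $661,747 × 0.00463 = $3,063.88861
Oakmont Township: ($686,747 − $25,000) × 0.0036 = $661,747 × 0.0036 = $2,382.2892
Eastcliff School District: $686,747 × 0.0176 = $12,086.7472
Total = $18,598.33768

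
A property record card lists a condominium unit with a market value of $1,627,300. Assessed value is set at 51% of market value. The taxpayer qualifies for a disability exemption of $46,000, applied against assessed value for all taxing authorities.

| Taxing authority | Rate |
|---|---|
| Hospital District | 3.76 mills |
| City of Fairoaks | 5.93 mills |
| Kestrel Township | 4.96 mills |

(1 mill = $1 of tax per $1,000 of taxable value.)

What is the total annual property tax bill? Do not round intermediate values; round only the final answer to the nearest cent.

$11,484.47

Assessed value = $1,627,300 × 0.51 = $829,923
Taxable value = $829,923 − $46,000 = $783,923
Hospital District: $783,923 × 0.00376 = $2,947.55048
City of Fairoaks: $783,923 × 0.00593 = $4,648.66339
Kestrel Township: $783,923 × 0.00496 = $3,888.25808
Total = $2,947.55048 + $4,648.66339 + $3,888.25808 = $11,484.47195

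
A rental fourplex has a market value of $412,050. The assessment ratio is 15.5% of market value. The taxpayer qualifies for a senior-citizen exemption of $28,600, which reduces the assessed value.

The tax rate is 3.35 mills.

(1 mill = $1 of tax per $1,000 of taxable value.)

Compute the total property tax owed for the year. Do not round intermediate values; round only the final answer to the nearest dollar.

Assessed value = $412,050 × 0.155 = $63,867.75
Taxable value = $63,867.75 − $28,600 = $35,267.75
Tax = $35,267.75 × 0.00335 = $118.1469625

$118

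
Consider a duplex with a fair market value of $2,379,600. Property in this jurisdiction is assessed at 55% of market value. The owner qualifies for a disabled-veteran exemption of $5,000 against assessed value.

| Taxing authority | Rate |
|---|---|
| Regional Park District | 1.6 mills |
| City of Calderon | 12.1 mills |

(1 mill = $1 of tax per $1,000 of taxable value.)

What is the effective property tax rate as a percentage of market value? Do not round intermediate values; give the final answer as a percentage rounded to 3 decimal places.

Assessed value = $2,379,600 × 0.55 = $1,308,780
Taxable value = $1,308,780 − $5,000 = $1,303,780
Regional Park District: $1,303,780 × 0.0016 = $2,086.048
City of Calderon: $1,303,780 × 0.0121 = $15,775.738
Total tax = $17,861.786
Effective rate = $17,861.786 ÷ $2,379,600 = 0.751% of market value

0.751%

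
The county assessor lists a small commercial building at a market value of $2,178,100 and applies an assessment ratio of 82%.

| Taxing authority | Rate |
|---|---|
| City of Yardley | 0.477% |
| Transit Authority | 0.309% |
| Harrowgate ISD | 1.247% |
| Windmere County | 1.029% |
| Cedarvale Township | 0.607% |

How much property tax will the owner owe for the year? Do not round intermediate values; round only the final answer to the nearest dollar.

Assessed value = $2,178,100 × 0.82 = $1,786,042
City of Yardley: $1,786,042 × 0.00477 = $8,519.42034
Transit Authority: $1,786,042 × 0.00309 = $5,518.86978
Harrowgate ISD: $1,786,042 × 0.01247 = $22,271.94374
Windmere County: $1,786,042 × 0.01029 = $18,378.37218
Cedarvale Township: $1,786,042 × 0.00607 = $10,841.27494
Total = $8,519.42034 + $5,518.86978 + $22,271.94374 + $18,378.37218 + $10,841.27494 = $65,529.88098

$65,530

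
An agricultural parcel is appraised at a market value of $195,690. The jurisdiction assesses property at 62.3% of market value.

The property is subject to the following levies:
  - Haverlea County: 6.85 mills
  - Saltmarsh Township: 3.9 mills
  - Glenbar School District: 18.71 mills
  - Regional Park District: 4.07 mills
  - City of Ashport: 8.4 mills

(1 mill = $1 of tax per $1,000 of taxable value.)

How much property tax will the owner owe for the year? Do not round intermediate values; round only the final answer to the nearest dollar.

$5,112

Assessed value = $195,690 × 0.623 = $121,914.87
Haverlea County: $121,914.87 × 0.00685 = $835.1168595
Saltmarsh Township: $121,914.87 × 0.0039 = $475.467993
Glenbar School District: $121,914.87 × 0.01871 = $2,281.0272177
Regional Park District: $121,914.87 × 0.00407 = $496.1935209
City of Ashport: $121,914.87 × 0.0084 = $1,024.084908
Total = $835.1168595 + $475.467993 + $2,281.0272177 + $496.1935209 + $1,024.084908 = $5,111.8904991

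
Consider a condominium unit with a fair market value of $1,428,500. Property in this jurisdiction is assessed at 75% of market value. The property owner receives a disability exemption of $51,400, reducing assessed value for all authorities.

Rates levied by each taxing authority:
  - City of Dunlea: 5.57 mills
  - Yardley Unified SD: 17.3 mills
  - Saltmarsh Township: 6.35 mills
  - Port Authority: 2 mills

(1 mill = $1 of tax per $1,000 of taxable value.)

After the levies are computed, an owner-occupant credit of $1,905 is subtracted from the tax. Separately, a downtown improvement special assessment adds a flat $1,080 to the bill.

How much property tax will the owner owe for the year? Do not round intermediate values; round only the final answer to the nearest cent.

Assessed value = $1,428,500 × 0.75 = $1,071,375
Taxable value = $1,071,375 − $51,400 = $1,019,975
City of Dunlea: $1,019,975 × 0.00557 = $5,681.26075
Yardley Unified SD: $1,019,975 × 0.0173 = $17,645.5675
Saltmarsh Township: $1,019,975 × 0.00635 = $6,476.84125
Port Authority: $1,019,975 × 0.002 = $2,039.95
Levies subtotal = $31,843.6195
After credit = $31,843.6195 − $1,905 = $29,938.6195
Total = $29,938.6195 + $1,080 = $31,018.6195

$31,018.62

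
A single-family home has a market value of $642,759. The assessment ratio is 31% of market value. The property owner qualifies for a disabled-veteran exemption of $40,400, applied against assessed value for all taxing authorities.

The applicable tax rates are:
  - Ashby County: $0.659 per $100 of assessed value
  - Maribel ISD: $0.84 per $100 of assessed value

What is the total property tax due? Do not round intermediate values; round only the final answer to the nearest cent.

$2,381.24

Assessed value = $642,759 × 0.31 = $199,255.29
Taxable value = $199,255.29 − $40,400 = $158,855.29
Ashby County: $158,855.29 × 0.00659 = $1,046.8563611
Maribel ISD: $158,855.29 × 0.0084 = $1,334.384436
Total = $1,046.8563611 + $1,334.384436 = $2,381.2407971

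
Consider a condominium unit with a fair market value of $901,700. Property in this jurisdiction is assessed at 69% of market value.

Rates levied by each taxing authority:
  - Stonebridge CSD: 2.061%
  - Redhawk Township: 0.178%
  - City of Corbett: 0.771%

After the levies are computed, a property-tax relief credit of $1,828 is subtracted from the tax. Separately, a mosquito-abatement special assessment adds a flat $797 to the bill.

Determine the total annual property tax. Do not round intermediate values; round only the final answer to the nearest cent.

Assessed value = $901,700 × 0.69 = $622,173
Stonebridge CSD: $622,173 × 0.02061 = $12,822.98553
Redhawk Township: $622,173 × 0.00178 = $1,107.46794
City of Corbett: $622,173 × 0.00771 = $4,796.95383
Levies subtotal = $18,727.4073
After credit = $18,727.4073 − $1,828 = $16,899.4073
Total = $16,899.4073 + $797 = $17,696.4073

$17,696.41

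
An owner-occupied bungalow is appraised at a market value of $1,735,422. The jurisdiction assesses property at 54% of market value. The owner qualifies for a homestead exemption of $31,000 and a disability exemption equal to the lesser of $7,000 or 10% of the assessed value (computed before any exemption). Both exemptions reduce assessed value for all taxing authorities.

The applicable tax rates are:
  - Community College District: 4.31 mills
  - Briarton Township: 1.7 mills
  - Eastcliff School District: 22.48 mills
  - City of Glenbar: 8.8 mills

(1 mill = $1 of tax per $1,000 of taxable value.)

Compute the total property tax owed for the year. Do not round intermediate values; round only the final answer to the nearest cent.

$33,528.48

Assessed value = $1,735,422 × 0.54 = $937,127.88
Disability exemption = min($7,000, 10% × $937,127.88) = min($7,000, $93,712.788) = $7,000 (dollar cap binds)
Taxable value = $937,127.88 − $31,000 − $7,000 = $899,127.88
Community College District: $899,127.88 × 0.00431 = $3,875.2411628
Briarton Township: $899,127.88 × 0.0017 = $1,528.517396
Eastcliff School District: $899,127.88 × 0.02248 = $20,212.3947424
City of Glenbar: $899,127.88 × 0.0088 = $7,912.325344
Total = $33,528.4786452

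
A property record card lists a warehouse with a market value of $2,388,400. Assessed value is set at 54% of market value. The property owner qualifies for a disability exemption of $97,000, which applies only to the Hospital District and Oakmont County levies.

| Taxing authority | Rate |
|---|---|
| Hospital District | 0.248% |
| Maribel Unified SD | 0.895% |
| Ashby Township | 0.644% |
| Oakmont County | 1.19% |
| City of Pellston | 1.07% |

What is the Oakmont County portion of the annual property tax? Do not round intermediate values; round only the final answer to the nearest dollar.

Assessed value = $2,388,400 × 0.54 = $1,289,736
Oakmont County taxable value = $1,289,736 − $97,000 = $1,192,736
Oakmont County levy = $1,192,736 × 0.0119 = $14,193.5584

$14,194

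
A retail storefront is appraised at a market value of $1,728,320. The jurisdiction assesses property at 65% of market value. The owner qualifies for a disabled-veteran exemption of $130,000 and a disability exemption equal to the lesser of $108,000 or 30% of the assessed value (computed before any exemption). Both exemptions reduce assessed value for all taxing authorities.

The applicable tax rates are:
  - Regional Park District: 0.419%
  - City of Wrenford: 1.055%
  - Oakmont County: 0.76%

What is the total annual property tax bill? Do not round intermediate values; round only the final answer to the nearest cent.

$19,780.01

Assessed value = $1,728,320 × 0.65 = $1,123,408
Disability exemption = min($108,000, 30% × $1,123,408) = min($108,000, $337,022.4) = $108,000 (dollar cap binds)
Taxable value = $1,123,408 − $130,000 − $108,000 = $885,408
Regional Park District: $885,408 × 0.00419 = $3,709.85952
City of Wrenford: $885,408 × 0.01055 = $9,341.0544
Oakmont County: $885,408 × 0.0076 = $6,729.1008
Total = $19,780.01472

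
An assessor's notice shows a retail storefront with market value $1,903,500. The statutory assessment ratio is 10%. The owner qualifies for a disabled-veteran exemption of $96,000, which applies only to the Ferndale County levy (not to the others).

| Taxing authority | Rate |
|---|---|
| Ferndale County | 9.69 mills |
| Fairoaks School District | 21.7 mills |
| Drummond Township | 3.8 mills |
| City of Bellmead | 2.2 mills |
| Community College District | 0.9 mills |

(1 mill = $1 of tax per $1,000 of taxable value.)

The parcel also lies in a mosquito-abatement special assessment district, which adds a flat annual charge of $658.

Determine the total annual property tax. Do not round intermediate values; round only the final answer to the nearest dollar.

$7,016

Assessed value = $1,903,500 × 0.1 = $190,350
Ferndale County: ($190,350 − $96,000) × 0.00969 = $94,350 × 0.00969 = $914.2515
Fairoaks School District: $190,350 × 0.0217 = $4,130.595
Drummond Township: $190,350 × 0.0038 = $723.33
City of Bellmead: $190,350 × 0.0022 = $418.77
Community College District: $190,350 × 0.0009 = $171.315
Levies subtotal = $6,358.2615
Total = $6,358.2615 + $658 = $7,016.2615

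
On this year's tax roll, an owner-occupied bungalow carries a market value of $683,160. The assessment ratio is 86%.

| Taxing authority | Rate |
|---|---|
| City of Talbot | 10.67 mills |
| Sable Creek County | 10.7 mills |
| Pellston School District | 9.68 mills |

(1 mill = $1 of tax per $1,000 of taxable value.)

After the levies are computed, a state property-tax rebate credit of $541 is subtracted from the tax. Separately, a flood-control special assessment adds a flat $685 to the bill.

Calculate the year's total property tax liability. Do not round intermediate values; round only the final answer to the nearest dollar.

$18,386

Assessed value = $683,160 × 0.86 = $587,517.6
City of Talbot: $587,517.6 × 0.01067 = $6,268.812792
Sable Creek County: $587,517.6 × 0.0107 = $6,286.43832
Pellston School District: $587,517.6 × 0.00968 = $5,687.170368
Levies subtotal = $18,242.42148
After credit = $18,242.42148 − $541 = $17,701.42148
Total = $17,701.42148 + $685 = $18,386.42148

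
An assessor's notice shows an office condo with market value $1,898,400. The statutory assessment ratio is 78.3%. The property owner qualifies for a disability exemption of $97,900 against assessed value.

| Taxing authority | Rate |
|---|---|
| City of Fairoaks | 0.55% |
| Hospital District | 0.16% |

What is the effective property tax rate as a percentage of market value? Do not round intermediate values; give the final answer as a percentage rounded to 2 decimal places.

Assessed value = $1,898,400 × 0.783 = $1,486,447.2
Taxable value = $1,486,447.2 − $97,900 = $1,388,547.2
City of Fairoaks: $1,388,547.2 × 0.0055 = $7,637.0096
Hospital District: $1,388,547.2 × 0.0016 = $2,221.67552
Total tax = $9,858.68512
Effective rate = $9,858.68512 ÷ $1,898,400 = 0.52% of market value

0.52%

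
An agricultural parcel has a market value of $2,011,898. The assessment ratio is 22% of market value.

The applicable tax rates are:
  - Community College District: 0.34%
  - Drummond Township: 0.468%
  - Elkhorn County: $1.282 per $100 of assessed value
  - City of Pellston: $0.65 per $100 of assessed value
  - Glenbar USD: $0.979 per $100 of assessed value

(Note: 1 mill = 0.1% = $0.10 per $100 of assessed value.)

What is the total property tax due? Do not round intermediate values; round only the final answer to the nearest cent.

$16,460.95

Assessed value = $2,011,898 × 0.22 = $442,617.56
Community College District: $442,617.56 × 0.0034 = $1,504.899704
Drummond Township: $442,617.56 × 0.00468 = $2,071.4501808
Elkhorn County: $442,617.56 × 0.01282 = $5,674.3571192
City of Pellston: $442,617.56 × 0.0065 = $2,877.01414
Glenbar USD: $442,617.56 × 0.00979 = $4,333.2259124
Total = $16,460.9470564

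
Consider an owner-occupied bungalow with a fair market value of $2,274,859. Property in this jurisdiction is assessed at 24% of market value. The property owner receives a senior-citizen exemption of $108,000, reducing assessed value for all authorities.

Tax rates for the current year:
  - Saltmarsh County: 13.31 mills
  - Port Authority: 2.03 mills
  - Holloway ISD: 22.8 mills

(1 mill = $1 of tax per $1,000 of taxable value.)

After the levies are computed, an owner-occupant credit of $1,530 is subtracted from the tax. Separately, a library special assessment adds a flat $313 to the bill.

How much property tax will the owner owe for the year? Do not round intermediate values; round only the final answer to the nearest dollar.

$15,487

Assessed value = $2,274,859 × 0.24 = $545,966.16
Taxable value = $545,966.16 − $108,000 = $437,966.16
Saltmarsh County: $437,966.16 × 0.01331 = $5,829.3295896
Port Authority: $437,966.16 × 0.00203 = $889.0713048
Holloway ISD: $437,966.16 × 0.0228 = $9,985.628448
Levies subtotal = $16,704.0293424
After credit = $16,704.0293424 − $1,530 = $15,174.0293424
Total = $15,174.0293424 + $313 = $15,487.0293424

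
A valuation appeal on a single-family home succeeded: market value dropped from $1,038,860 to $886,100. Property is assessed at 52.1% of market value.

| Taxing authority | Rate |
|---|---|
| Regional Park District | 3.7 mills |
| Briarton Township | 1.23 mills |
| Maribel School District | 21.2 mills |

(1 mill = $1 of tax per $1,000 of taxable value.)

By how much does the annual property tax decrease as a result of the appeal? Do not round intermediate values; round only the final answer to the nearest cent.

Old assessed value = $1,038,860 × 0.521 = $541,246.06
New assessed value = $886,100 × 0.521 = $461,658.1
Combined rate = 0.0037 + 0.00123 + 0.0212 = 0.02613
Old tax = $541,246.06 × 0.02613 = $14,142.7595478
New tax = $461,658.1 × 0.02613 = $12,063.126153
Reduction = $14,142.7595478 − $12,063.126153 = $2,079.6333948

$2,079.63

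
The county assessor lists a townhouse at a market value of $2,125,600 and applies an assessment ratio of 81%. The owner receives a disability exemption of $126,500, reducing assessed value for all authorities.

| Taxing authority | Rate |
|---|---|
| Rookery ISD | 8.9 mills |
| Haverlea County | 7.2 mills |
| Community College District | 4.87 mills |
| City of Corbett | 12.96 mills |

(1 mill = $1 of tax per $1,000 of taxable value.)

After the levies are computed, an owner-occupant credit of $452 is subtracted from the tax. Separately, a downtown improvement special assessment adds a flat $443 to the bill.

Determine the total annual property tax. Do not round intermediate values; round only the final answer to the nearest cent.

Assessed value = $2,125,600 × 0.81 = $1,721,736
Taxable value = $1,721,736 − $126,500 = $1,595,236
Rookery ISD: $1,595,236 × 0.0089 = $14,197.6004
Haverlea County: $1,595,236 × 0.0072 = $11,485.6992
Community College District: $1,595,236 × 0.00487 = $7,768.79932
City of Corbett: $1,595,236 × 0.01296 = $20,674.25856
Levies subtotal = $54,126.35748
After credit = $54,126.35748 − $452 = $53,674.35748
Total = $53,674.35748 + $443 = $54,117.35748

$54,117.36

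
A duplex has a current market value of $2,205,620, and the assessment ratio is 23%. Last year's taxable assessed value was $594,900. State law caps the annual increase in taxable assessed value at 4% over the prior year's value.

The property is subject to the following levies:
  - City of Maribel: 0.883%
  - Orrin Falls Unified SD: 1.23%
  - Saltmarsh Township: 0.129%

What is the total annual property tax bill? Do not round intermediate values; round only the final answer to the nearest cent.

Uncapped assessed value = $2,205,620 × 0.23 = $507,292.6
Cap limit = $594,900 × 1.04 = $618,696
Taxable assessed value = min($507,292.6, $618,696) = $507,292.6 (cap does not bind)
City of Maribel: $507,292.6 × 0.00883 = $4,479.393658
Orrin Falls Unified SD: $507,292.6 × 0.0123 = $6,239.69898
Saltmarsh Township: $507,292.6 × 0.00129 = $654.407454
Total = $11,373.500092

$11,373.50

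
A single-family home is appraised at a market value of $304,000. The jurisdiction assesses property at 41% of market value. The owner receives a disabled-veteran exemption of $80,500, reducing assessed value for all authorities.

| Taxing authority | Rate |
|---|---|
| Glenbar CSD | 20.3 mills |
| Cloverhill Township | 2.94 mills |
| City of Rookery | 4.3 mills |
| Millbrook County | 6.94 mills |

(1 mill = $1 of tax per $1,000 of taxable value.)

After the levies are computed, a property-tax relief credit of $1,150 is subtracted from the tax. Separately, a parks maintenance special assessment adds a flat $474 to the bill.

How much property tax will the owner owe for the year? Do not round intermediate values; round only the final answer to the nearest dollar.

Assessed value = $304,000 × 0.41 = $124,640
Taxable value = $124,640 − $80,500 = $44,140
Glenbar CSD: $44,140 × 0.0203 = $896.042
Cloverhill Township: $44,140 × 0.00294 = $129.7716
City of Rookery: $44,140 × 0.0043 = $189.802
Millbrook County: $44,140 × 0.00694 = $306.3316
Levies subtotal = $1,521.9472
After credit = $1,521.9472 − $1,150 = $371.9472
Total = $371.9472 + $474 = $845.9472

$846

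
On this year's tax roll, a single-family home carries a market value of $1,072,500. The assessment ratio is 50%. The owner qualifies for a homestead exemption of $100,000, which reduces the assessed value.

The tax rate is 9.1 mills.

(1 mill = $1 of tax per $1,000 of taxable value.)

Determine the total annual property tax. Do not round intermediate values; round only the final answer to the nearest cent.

$3,969.88

Assessed value = $1,072,500 × 0.5 = $536,250
Taxable value = $536,250 − $100,000 = $436,250
Tax = $436,250 × 0.0091 = $3,969.875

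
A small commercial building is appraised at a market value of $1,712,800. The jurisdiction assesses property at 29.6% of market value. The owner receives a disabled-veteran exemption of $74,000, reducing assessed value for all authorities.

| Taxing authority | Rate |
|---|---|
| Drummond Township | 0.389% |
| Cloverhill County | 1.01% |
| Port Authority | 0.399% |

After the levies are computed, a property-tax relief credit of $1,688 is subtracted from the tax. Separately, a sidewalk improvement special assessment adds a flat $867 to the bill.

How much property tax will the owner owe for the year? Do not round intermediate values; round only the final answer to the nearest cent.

Assessed value = $1,712,800 × 0.296 = $506,988.8
Taxable value = $506,988.8 − $74,000 = $432,988.8
Drummond Township: $432,988.8 × 0.00389 = $1,684.326432
Cloverhill County: $432,988.8 × 0.0101 = $4,373.18688
Port Authority: $432,988.8 × 0.00399 = $1,727.625312
Levies subtotal = $7,785.138624
After credit = $7,785.138624 − $1,688 = $6,097.138624
Total = $6,097.138624 + $867 = $6,964.138624

$6,964.14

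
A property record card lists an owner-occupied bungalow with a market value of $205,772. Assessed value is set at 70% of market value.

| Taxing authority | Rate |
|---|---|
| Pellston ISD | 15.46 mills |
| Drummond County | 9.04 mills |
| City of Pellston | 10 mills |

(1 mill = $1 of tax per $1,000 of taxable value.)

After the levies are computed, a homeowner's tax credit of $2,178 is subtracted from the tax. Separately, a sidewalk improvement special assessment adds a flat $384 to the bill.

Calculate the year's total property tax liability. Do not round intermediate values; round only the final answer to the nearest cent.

$3,175.39

Assessed value = $205,772 × 0.7 = $144,040.4
Pellston ISD: $144,040.4 × 0.01546 = $2,226.864584
Drummond County: $144,040.4 × 0.00904 = $1,302.125216
City of Pellston: $144,040.4 × 0.01 = $1,440.404
Levies subtotal = $4,969.3938
After credit = $4,969.3938 − $2,178 = $2,791.3938
Total = $2,791.3938 + $384 = $3,175.3938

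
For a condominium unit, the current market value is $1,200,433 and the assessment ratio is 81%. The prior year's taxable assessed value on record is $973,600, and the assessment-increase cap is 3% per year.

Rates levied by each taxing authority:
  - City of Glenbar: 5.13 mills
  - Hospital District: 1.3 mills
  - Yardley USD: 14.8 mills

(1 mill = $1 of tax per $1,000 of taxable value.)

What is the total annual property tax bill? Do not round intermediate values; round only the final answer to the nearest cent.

$20,643.01

Uncapped assessed value = $1,200,433 × 0.81 = $972,350.73
Cap limit = $973,600 × 1.03 = $1,002,808
Taxable assessed value = min($972,350.73, $1,002,808) = $972,350.73 (cap does not bind)
City of Glenbar: $972,350.73 × 0.00513 = $4,988.1592449
Hospital District: $972,350.73 × 0.0013 = $1,264.055949
Yardley USD: $972,350.73 × 0.0148 = $14,390.790804
Total = $20,643.0059979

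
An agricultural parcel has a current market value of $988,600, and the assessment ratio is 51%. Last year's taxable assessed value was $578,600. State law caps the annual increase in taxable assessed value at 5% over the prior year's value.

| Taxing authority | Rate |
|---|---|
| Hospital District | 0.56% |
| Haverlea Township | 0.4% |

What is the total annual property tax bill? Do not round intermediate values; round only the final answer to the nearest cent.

Uncapped assessed value = $988,600 × 0.51 = $504,186
Cap limit = $578,600 × 1.05 = $607,530
Taxable assessed value = min($504,186, $607,530) = $504,186 (cap does not bind)
Hospital District: $504,186 × 0.0056 = $2,823.4416
Haverlea Township: $504,186 × 0.004 = $2,016.744
Total = $4,840.1856

$4,840.19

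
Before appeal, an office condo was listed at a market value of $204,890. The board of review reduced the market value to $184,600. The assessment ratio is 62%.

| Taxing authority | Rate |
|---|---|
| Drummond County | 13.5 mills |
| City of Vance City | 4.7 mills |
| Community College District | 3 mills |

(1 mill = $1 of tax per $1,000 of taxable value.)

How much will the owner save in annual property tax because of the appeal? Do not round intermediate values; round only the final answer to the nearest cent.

Old assessed value = $204,890 × 0.62 = $127,031.8
New assessed value = $184,600 × 0.62 = $114,452
Combined rate = 0.0135 + 0.0047 + 0.003 = 0.0212
Old tax = $127,031.8 × 0.0212 = $2,693.07416
New tax = $114,452 × 0.0212 = $2,426.3824
Reduction = $2,693.07416 − $2,426.3824 = $266.69176

$266.69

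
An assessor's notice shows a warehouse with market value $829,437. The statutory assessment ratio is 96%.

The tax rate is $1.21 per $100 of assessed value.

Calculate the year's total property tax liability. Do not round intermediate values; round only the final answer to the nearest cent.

$9,634.74

Assessed value = $829,437 × 0.96 = $796,259.52
Tax = $796,259.52 × 0.0121 = $9,634.740192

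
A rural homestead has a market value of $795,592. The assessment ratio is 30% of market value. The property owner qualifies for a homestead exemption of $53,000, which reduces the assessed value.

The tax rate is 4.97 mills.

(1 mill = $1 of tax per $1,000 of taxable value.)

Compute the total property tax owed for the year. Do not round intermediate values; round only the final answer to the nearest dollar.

Assessed value = $795,592 × 0.3 = $238,677.6
Taxable value = $238,677.6 − $53,000 = $185,677.6
Tax = $185,677.6 × 0.00497 = $922.817672

$923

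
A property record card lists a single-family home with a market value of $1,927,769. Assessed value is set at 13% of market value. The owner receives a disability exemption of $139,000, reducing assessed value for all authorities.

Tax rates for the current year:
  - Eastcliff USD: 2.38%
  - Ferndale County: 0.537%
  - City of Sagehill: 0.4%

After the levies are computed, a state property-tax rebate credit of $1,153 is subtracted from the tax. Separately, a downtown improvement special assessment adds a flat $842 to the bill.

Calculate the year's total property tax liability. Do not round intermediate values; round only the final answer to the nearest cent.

$3,391.10

Assessed value = $1,927,769 × 0.13 = $250,609.97
Taxable value = $250,609.97 − $139,000 = $111,609.97
Eastcliff USD: $111,609.97 × 0.0238 = $2,656.317286
Ferndale County: $111,609.97 × 0.00537 = $599.3455389
City of Sagehill: $111,609.97 × 0.004 = $446.43988
Levies subtotal = $3,702.1027049
After credit = $3,702.1027049 − $1,153 = $2,549.1027049
Total = $2,549.1027049 + $842 = $3,391.1027049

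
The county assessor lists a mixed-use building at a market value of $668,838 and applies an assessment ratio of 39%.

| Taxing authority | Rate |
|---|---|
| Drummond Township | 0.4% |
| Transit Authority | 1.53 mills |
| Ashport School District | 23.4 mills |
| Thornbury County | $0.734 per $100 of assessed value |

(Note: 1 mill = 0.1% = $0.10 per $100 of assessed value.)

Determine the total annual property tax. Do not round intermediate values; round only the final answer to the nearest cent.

Assessed value = $668,838 × 0.39 = $260,846.82
Drummond Township: $260,846.82 × 0.004 = $1,043.38728
Transit Authority: $260,846.82 × 0.00153 = $399.0956346
Ashport School District: $260,846.82 × 0.0234 = $6,103.815588
Thornbury County: $260,846.82 × 0.00734 = $1,914.6156588
Total = $9,460.9141614

$9,460.91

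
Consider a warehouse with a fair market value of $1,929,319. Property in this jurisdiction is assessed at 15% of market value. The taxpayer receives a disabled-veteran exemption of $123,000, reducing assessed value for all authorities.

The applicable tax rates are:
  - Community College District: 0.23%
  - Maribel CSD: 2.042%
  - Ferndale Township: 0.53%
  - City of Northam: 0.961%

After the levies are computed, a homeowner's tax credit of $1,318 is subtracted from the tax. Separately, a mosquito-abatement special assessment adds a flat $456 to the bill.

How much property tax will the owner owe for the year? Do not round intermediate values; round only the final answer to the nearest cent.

Assessed value = $1,929,319 × 0.15 = $289,397.85
Taxable value = $289,397.85 − $123,000 = $166,397.85
Community College District: $166,397.85 × 0.0023 = $382.715055
Maribel CSD: $166,397.85 × 0.02042 = $3,397.844097
Ferndale Township: $166,397.85 × 0.0053 = $881.908605
City of Northam: $166,397.85 × 0.00961 = $1,599.0833385
Levies subtotal = $6,261.5510955
After credit = $6,261.5510955 − $1,318 = $4,943.5510955
Total = $4,943.5510955 + $456 = $5,399.5510955

$5,399.55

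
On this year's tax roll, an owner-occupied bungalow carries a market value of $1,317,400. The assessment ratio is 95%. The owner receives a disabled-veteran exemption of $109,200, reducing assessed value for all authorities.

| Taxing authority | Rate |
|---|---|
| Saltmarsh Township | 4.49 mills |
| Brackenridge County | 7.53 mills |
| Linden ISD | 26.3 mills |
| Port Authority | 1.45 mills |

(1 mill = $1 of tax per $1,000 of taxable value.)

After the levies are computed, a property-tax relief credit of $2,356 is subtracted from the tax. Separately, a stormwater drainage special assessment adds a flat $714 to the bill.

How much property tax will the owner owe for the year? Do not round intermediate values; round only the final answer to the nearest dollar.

Assessed value = $1,317,400 × 0.95 = $1,251,530
Taxable value = $1,251,530 − $109,200 = $1,142,330
Saltmarsh Township: $1,142,330 × 0.00449 = $5,129.0617
Brackenridge County: $1,142,330 × 0.00753 = $8,601.7449
Linden ISD: $1,142,330 × 0.0263 = $30,043.279
Port Authority: $1,142,330 × 0.00145 = $1,656.3785
Levies subtotal = $45,430.4641
After credit = $45,430.4641 − $2,356 = $43,074.4641
Total = $43,074.4641 + $714 = $43,788.4641

$43,788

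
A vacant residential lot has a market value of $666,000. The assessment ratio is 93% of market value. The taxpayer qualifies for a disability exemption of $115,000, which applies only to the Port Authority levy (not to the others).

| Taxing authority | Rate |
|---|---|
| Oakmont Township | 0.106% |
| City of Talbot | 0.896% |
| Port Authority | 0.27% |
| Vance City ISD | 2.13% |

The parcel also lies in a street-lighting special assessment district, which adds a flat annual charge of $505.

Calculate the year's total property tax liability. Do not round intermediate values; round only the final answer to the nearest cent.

Assessed value = $666,000 × 0.93 = $619,380
Oakmont Township: $619,380 × 0.00106 = $656.5428
City of Talbot: $619,380 × 0.00896 = $5,549.6448
Port Authority: ($619,380 − $115,000) × 0.0027 = $504,380 × 0.0027 = $1,361.826
Vance City ISD: $619,380 × 0.0213 = $13,192.794
Levies subtotal = $20,760.8076
Total = $20,760.8076 + $505 = $21,265.8076

$21,265.81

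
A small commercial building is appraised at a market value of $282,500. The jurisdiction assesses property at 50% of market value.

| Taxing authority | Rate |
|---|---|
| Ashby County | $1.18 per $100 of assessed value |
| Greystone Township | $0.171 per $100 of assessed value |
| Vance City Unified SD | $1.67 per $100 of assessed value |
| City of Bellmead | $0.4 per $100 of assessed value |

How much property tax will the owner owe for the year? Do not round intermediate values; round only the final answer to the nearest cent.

$4,832.16

Assessed value = $282,500 × 0.5 = $141,250
Ashby County: $141,250 × 0.0118 = $1,666.75
Greystone Township: $141,250 × 0.00171 = $241.5375
Vance City Unified SD: $141,250 × 0.0167 = $2,358.875
City of Bellmead: $141,250 × 0.004 = $565
Total = $1,666.75 + $241.5375 + $2,358.875 + $565 = $4,832.1625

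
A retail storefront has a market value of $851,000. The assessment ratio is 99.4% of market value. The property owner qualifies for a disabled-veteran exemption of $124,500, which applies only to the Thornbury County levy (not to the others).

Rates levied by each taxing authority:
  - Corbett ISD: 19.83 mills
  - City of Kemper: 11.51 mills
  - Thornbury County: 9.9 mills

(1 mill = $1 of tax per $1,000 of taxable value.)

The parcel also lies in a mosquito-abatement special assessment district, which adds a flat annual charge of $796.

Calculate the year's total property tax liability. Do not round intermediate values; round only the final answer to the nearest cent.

Assessed value = $851,000 × 0.994 = $845,894
Corbett ISD: $845,894 × 0.01983 = $16,774.07802
City of Kemper: $845,894 × 0.01151 = $9,736.23994
Thornbury County: ($845,894 − $124,500) × 0.0099 = $721,394 × 0.0099 = $7,141.8006
Levies subtotal = $33,652.11856
Total = $33,652.11856 + $796 = $34,448.11856

$34,448.12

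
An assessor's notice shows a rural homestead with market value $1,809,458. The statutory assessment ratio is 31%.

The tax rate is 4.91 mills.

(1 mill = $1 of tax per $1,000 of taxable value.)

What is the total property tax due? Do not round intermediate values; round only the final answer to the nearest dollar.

$2,754

Assessed value = $1,809,458 × 0.31 = $560,931.98
Tax = $560,931.98 × 0.00491 = $2,754.1760218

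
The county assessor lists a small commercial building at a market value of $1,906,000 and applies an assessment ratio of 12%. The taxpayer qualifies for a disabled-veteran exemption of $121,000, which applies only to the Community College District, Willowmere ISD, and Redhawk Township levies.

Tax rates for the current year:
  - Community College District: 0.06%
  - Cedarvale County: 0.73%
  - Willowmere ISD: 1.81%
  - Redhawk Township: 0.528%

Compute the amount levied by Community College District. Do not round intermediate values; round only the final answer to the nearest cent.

$64.63

Assessed value = $1,906,000 × 0.12 = $228,720
Community College District taxable value = $228,720 − $121,000 = $107,720
Community College District levy = $107,720 × 0.0006 = $64.632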